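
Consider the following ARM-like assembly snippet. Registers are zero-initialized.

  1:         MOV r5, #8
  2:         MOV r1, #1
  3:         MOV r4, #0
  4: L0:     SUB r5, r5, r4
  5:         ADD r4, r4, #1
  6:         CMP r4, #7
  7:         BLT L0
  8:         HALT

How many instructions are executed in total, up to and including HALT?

r5=8
r1=1
r4=0
r5=8-0=8
r4=0+1=1
CMP r4, #7  (cmp 1,7)
BLT L0: taken
r5=8-1=7
r4=1+1=2
CMP r4, #7  (cmp 2,7)
BLT L0: taken
r5=7-2=5
r4=2+1=3
CMP r4, #7  (cmp 3,7)
BLT L0: taken
r5=5-3=2
r4=3+1=4
CMP r4, #7  (cmp 4,7)
BLT L0: taken
r5=2-4=-2
r4=4+1=5
CMP r4, #7  (cmp 5,7)
BLT L0: taken
r5=(-2)-5=-7
r4=5+1=6
CMP r4, #7  (cmp 6,7)
BLT L0: taken
r5=(-7)-6=-13
r4=6+1=7
CMP r4, #7  (cmp 7,7)
BLT L0: not taken
halt.
Total executed instructions: 32.

32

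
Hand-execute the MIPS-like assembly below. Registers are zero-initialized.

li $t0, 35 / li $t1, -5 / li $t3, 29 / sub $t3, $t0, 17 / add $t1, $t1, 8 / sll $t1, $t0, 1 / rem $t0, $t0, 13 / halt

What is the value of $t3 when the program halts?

after li $t0, 35: $t0=35
after li $t1, -5: $t1=-5
after li $t3, 29: $t3=29
after sub $t3, $t0, 17: $t3=35-17=18
after add $t1, $t1, 8: $t1=(-5)+8=3
after sll $t1, $t0, 1: $t1=35<<1=70
after rem $t0, $t0, 13: $t0=35%13=9
halt.

18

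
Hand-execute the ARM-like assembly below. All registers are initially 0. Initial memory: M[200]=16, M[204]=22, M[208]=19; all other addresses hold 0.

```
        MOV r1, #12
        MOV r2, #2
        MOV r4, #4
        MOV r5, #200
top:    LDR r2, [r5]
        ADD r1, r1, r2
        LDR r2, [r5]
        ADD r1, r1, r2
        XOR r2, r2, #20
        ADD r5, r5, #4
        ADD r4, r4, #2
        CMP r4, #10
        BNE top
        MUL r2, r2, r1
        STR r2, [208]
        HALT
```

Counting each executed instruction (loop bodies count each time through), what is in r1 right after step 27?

r1=12
r2=2
r4=4
r5=200
r2=M[200]=16
r1=12+16=28
r2=M[200]=16
r1=28+16=44
r2=16^20=4
r5=200+4=204
r4=4+2=6
CMP r4, #10  (cmp 6,10)
BNE top: taken
r2=M[204]=22
r1=44+22=66
r2=M[204]=22
r1=66+22=88
r2=22^20=2
r5=204+4=208
r4=6+2=8
CMP r4, #10  (cmp 8,10)
BNE top: taken
r2=M[208]=19
r1=88+19=107
r2=M[208]=19
r1=107+19=126
r2=19^20=7
After step 27: r1 = 126.

126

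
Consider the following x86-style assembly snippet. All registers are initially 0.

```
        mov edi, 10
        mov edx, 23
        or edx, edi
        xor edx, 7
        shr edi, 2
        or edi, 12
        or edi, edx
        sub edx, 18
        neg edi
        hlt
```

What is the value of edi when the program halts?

after mov edi, 10: edi=10
after mov edx, 23: edx=23
after or edx, edi: edx=23|10=31
after xor edx, 7: edx=31^7=24
after shr edi, 2: edi=10>>2=2
after or edi, 12: edi=2|12=14
after or edi, edx: edi=14|24=30
after sub edx, 18: edx=24-18=6
after neg edi: edi=-(30)=-30
halt.

-30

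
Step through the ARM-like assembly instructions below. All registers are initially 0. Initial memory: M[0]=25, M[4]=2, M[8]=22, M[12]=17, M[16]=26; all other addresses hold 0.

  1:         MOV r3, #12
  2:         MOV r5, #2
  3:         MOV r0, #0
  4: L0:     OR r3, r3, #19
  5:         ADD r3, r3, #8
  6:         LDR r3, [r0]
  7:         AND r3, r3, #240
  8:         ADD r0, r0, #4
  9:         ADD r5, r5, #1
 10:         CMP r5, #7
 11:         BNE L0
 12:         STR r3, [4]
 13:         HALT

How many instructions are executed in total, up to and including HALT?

MOV r3, #12 → r3=12
MOV r5, #2 → r5=2
MOV r0, #0 → r0=0
OR r3, r3, #19 → r3=12|19=31
ADD r3, r3, #8 → r3=31+8=39
LDR r3, [r0] → r3=M[0]=25
AND r3, r3, #240 → r3=25&240=16
ADD r0, r0, #4 → r0=0+4=4
ADD r5, r5, #1 → r5=2+1=3
CMP r5, #7  (cmp 3,7)
BNE L0: taken
OR r3, r3, #19 → r3=16|19=19
ADD r3, r3, #8 → r3=19+8=27
LDR r3, [r0] → r3=M[4]=2
AND r3, r3, #240 → r3=2&240=0
ADD r0, r0, #4 → r0=4+4=8
ADD r5, r5, #1 → r5=3+1=4
CMP r5, #7  (cmp 4,7)
BNE L0: taken
OR r3, r3, #19 → r3=0|19=19
ADD r3, r3, #8 → r3=19+8=27
LDR r3, [r0] → r3=M[8]=22
AND r3, r3, #240 → r3=22&240=16
ADD r0, r0, #4 → r0=8+4=12
ADD r5, r5, #1 → r5=4+1=5
CMP r5, #7  (cmp 5,7)
BNE L0: taken
OR r3, r3, #19 → r3=16|19=19
ADD r3, r3, #8 → r3=19+8=27
LDR r3, [r0] → r3=M[12]=17
AND r3, r3, #240 → r3=17&240=16
ADD r0, r0, #4 → r0=12+4=16
ADD r5, r5, #1 → r5=5+1=6
CMP r5, #7  (cmp 6,7)
BNE L0: taken
OR r3, r3, #19 → r3=16|19=19
ADD r3, r3, #8 → r3=19+8=27
LDR r3, [r0] → r3=M[16]=26
AND r3, r3, #240 → r3=26&240=16
ADD r0, r0, #4 → r0=16+4=20
ADD r5, r5, #1 → r5=6+1=7
CMP r5, #7  (cmp 7,7)
BNE L0: not taken
STR r3, [4] → M[4]=16
halt.
Total executed instructions: 45.

45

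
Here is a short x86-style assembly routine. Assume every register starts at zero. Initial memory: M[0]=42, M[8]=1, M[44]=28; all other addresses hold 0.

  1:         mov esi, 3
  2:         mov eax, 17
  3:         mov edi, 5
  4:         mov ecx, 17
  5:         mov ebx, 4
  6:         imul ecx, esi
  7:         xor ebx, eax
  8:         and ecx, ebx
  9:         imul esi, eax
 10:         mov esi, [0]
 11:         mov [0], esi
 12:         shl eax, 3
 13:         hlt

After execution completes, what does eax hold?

esi=3
eax=17
edi=5
ecx=17
ebx=4
ecx=17*3=51
ebx=4^17=21
ecx=51&21=17
esi=3*17=51
esi=M[0]=42
mov [0], esi → M[0]=42
eax=17<<3=136
halt.

136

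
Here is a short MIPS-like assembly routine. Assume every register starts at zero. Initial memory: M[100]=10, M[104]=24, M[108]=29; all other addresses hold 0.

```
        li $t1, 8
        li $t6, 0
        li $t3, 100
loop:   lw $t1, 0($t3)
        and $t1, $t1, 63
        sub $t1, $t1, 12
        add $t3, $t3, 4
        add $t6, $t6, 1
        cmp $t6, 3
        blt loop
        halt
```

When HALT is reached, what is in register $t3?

after li $t1, 8: $t1=8
after li $t6, 0: $t6=0
after li $t3, 100: $t3=100
after lw $t1, 0($t3): $t1=M[100]=10
after and $t1, $t1, 63: $t1=10&63=10
after sub $t1, $t1, 12: $t1=10-12=-2
after add $t3, $t3, 4: $t3=100+4=104
after add $t6, $t6, 1: $t6=0+1=1
cmp $t6, 3  (cmp 1,3)
blt loop: taken
after lw $t1, 0($t3): $t1=M[104]=24
after and $t1, $t1, 63: $t1=24&63=24
after sub $t1, $t1, 12: $t1=24-12=12
after add $t3, $t3, 4: $t3=104+4=108
after add $t6, $t6, 1: $t6=1+1=2
cmp $t6, 3  (cmp 2,3)
blt loop: taken
after lw $t1, 0($t3): $t1=M[108]=29
after and $t1, $t1, 63: $t1=29&63=29
after sub $t1, $t1, 12: $t1=29-12=17
after add $t3, $t3, 4: $t3=108+4=112
after add $t6, $t6, 1: $t6=2+1=3
cmp $t6, 3  (cmp 3,3)
blt loop: not taken
halt.

112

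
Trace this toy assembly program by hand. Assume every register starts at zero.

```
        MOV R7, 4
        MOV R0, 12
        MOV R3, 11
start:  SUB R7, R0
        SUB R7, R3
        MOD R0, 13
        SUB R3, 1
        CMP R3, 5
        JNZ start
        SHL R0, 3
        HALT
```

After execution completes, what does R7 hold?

-119

MOV R7, 4 → R7=4
MOV R0, 12 → R0=12
MOV R3, 11 → R3=11
SUB R7, R0 → R7=4-12=-8
SUB R7, R3 → R7=(-8)-11=-19
MOD R0, 13 → R0=12%13=12
SUB R3, 1 → R3=11-1=10
CMP R3, 5  (cmp 10,5)
JNZ start: taken
SUB R7, R0 → R7=(-19)-12=-31
SUB R7, R3 → R7=(-31)-10=-41
MOD R0, 13 → R0=12%13=12
SUB R3, 1 → R3=10-1=9
CMP R3, 5  (cmp 9,5)
JNZ start: taken
SUB R7, R0 → R7=(-41)-12=-53
SUB R7, R3 → R7=(-53)-9=-62
MOD R0, 13 → R0=12%13=12
SUB R3, 1 → R3=9-1=8
CMP R3, 5  (cmp 8,5)
JNZ start: taken
SUB R7, R0 → R7=(-62)-12=-74
SUB R7, R3 → R7=(-74)-8=-82
MOD R0, 13 → R0=12%13=12
SUB R3, 1 → R3=8-1=7
CMP R3, 5  (cmp 7,5)
JNZ start: taken
SUB R7, R0 → R7=(-82)-12=-94
SUB R7, R3 → R7=(-94)-7=-101
MOD R0, 13 → R0=12%13=12
SUB R3, 1 → R3=7-1=6
CMP R3, 5  (cmp 6,5)
JNZ start: taken
SUB R7, R0 → R7=(-101)-12=-113
SUB R7, R3 → R7=(-113)-6=-119
MOD R0, 13 → R0=12%13=12
SUB R3, 1 → R3=6-1=5
CMP R3, 5  (cmp 5,5)
JNZ start: not taken
SHL R0, 3 → R0=12<<3=96
halt.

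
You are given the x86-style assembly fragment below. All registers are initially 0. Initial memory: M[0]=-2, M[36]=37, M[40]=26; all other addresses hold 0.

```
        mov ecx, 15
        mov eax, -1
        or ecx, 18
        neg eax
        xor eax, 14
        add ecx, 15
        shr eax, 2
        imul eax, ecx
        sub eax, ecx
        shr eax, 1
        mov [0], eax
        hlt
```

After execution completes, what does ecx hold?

46

mov ecx, 15 → ecx=15
mov eax, -1 → eax=-1
or ecx, 18 → ecx=15|18=31
neg eax → eax=-(-1)=1
xor eax, 14 → eax=1^14=15
add ecx, 15 → ecx=31+15=46
shr eax, 2 → eax=15>>2=3
imul eax, ecx → eax=3*46=138
sub eax, ecx → eax=138-46=92
shr eax, 1 → eax=92>>1=46
mov [0], eax → M[0]=46
halt.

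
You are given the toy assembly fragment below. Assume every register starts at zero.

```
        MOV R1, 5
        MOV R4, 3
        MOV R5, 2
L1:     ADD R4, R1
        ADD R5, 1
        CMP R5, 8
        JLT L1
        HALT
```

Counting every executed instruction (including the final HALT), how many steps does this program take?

28

after MOV R1, 5: R1=5
after MOV R4, 3: R4=3
after MOV R5, 2: R5=2
after ADD R4, R1: R4=3+5=8
after ADD R5, 1: R5=2+1=3
CMP R5, 8  (cmp 3,8)
JLT L1: taken
after ADD R4, R1: R4=8+5=13
after ADD R5, 1: R5=3+1=4
CMP R5, 8  (cmp 4,8)
JLT L1: taken
after ADD R4, R1: R4=13+5=18
after ADD R5, 1: R5=4+1=5
CMP R5, 8  (cmp 5,8)
JLT L1: taken
after ADD R4, R1: R4=18+5=23
after ADD R5, 1: R5=5+1=6
CMP R5, 8  (cmp 6,8)
JLT L1: taken
after ADD R4, R1: R4=23+5=28
after ADD R5, 1: R5=6+1=7
CMP R5, 8  (cmp 7,8)
JLT L1: taken
after ADD R4, R1: R4=28+5=33
after ADD R5, 1: R5=7+1=8
CMP R5, 8  (cmp 8,8)
JLT L1: not taken
halt.
Total executed instructions: 28.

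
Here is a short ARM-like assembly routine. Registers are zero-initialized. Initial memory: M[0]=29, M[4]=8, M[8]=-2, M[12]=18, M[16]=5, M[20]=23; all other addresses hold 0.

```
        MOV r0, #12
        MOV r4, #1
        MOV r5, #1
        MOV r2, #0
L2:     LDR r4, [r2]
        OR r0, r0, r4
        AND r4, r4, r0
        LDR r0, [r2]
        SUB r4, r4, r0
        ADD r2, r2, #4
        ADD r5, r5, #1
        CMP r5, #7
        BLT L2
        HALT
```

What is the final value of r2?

MOV r0, #12 → r0=12
MOV r4, #1 → r4=1
MOV r5, #1 → r5=1
MOV r2, #0 → r2=0
LDR r4, [r2] → r4=M[0]=29
OR r0, r0, r4 → r0=12|29=29
AND r4, r4, r0 → r4=29&29=29
LDR r0, [r2] → r0=M[0]=29
SUB r4, r4, r0 → r4=29-29=0
ADD r2, r2, #4 → r2=0+4=4
ADD r5, r5, #1 → r5=1+1=2
CMP r5, #7  (cmp 2,7)
BLT L2: taken
LDR r4, [r2] → r4=M[4]=8
OR r0, r0, r4 → r0=29|8=29
AND r4, r4, r0 → r4=8&29=8
LDR r0, [r2] → r0=M[4]=8
SUB r4, r4, r0 → r4=8-8=0
ADD r2, r2, #4 → r2=4+4=8
ADD r5, r5, #1 → r5=2+1=3
CMP r5, #7  (cmp 3,7)
BLT L2: taken
LDR r4, [r2] → r4=M[8]=-2
OR r0, r0, r4 → r0=8|(-2)=-2
AND r4, r4, r0 → r4=(-2)&(-2)=-2
LDR r0, [r2] → r0=M[8]=-2
SUB r4, r4, r0 → r4=(-2)-(-2)=0
ADD r2, r2, #4 → r2=8+4=12
ADD r5, r5, #1 → r5=3+1=4
CMP r5, #7  (cmp 4,7)
BLT L2: taken
LDR r4, [r2] → r4=M[12]=18
OR r0, r0, r4 → r0=(-2)|18=-2
AND r4, r4, r0 → r4=18&(-2)=18
LDR r0, [r2] → r0=M[12]=18
SUB r4, r4, r0 → r4=18-18=0
ADD r2, r2, #4 → r2=12+4=16
ADD r5, r5, #1 → r5=4+1=5
CMP r5, #7  (cmp 5,7)
BLT L2: taken
LDR r4, [r2] → r4=M[16]=5
OR r0, r0, r4 → r0=18|5=23
AND r4, r4, r0 → r4=5&23=5
LDR r0, [r2] → r0=M[16]=5
SUB r4, r4, r0 → r4=5-5=0
ADD r2, r2, #4 → r2=16+4=20
ADD r5, r5, #1 → r5=5+1=6
CMP r5, #7  (cmp 6,7)
BLT L2: taken
LDR r4, [r2] → r4=M[20]=23
OR r0, r0, r4 → r0=5|23=23
AND r4, r4, r0 → r4=23&23=23
LDR r0, [r2] → r0=M[20]=23
SUB r4, r4, r0 → r4=23-23=0
ADD r2, r2, #4 → r2=20+4=24
ADD r5, r5, #1 → r5=6+1=7
CMP r5, #7  (cmp 7,7)
BLT L2: not taken
halt.

24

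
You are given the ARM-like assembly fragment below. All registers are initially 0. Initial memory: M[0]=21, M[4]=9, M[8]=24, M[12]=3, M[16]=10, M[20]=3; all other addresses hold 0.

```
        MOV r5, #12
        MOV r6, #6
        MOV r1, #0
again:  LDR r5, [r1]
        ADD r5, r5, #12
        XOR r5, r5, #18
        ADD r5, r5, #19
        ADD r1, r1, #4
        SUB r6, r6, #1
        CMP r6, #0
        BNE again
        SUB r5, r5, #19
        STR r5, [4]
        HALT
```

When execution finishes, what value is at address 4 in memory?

29

after MOV r5, #12: r5=12
after MOV r6, #6: r6=6
after MOV r1, #0: r1=0
after LDR r5, [r1]: r5=M[0]=21
after ADD r5, r5, #12: r5=21+12=33
after XOR r5, r5, #18: r5=33^18=51
after ADD r5, r5, #19: r5=51+19=70
after ADD r1, r1, #4: r1=0+4=4
after SUB r6, r6, #1: r6=6-1=5
CMP r6, #0  (cmp 5,0)
BNE again: taken
after LDR r5, [r1]: r5=M[4]=9
after ADD r5, r5, #12: r5=9+12=21
after XOR r5, r5, #18: r5=21^18=7
after ADD r5, r5, #19: r5=7+19=26
after ADD r1, r1, #4: r1=4+4=8
after SUB r6, r6, #1: r6=5-1=4
CMP r6, #0  (cmp 4,0)
BNE again: taken
after LDR r5, [r1]: r5=M[8]=24
after ADD r5, r5, #12: r5=24+12=36
after XOR r5, r5, #18: r5=36^18=54
after ADD r5, r5, #19: r5=54+19=73
after ADD r1, r1, #4: r1=8+4=12
after SUB r6, r6, #1: r6=4-1=3
CMP r6, #0  (cmp 3,0)
BNE again: taken
after LDR r5, [r1]: r5=M[12]=3
after ADD r5, r5, #12: r5=3+12=15
after XOR r5, r5, #18: r5=15^18=29
after ADD r5, r5, #19: r5=29+19=48
after ADD r1, r1, #4: r1=12+4=16
after SUB r6, r6, #1: r6=3-1=2
CMP r6, #0  (cmp 2,0)
BNE again: taken
after LDR r5, [r1]: r5=M[16]=10
after ADD r5, r5, #12: r5=10+12=22
after XOR r5, r5, #18: r5=22^18=4
after ADD r5, r5, #19: r5=4+19=23
after ADD r1, r1, #4: r1=16+4=20
after SUB r6, r6, #1: r6=2-1=1
CMP r6, #0  (cmp 1,0)
BNE again: taken
after LDR r5, [r1]: r5=M[20]=3
after ADD r5, r5, #12: r5=3+12=15
after XOR r5, r5, #18: r5=15^18=29
after ADD r5, r5, #19: r5=29+19=48
after ADD r1, r1, #4: r1=20+4=24
after SUB r6, r6, #1: r6=1-1=0
CMP r6, #0  (cmp 0,0)
BNE again: not taken
after SUB r5, r5, #19: r5=48-19=29
STR r5, [4] → M[4]=29
halt.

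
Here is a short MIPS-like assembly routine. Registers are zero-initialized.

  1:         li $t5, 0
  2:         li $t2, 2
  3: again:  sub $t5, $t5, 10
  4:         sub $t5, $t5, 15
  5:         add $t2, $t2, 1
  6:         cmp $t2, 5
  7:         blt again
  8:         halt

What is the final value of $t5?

-75

$t5=0
$t2=2
$t5=0-10=-10
$t5=(-10)-15=-25
$t2=2+1=3
cmp $t2, 5  (cmp 3,5)
blt again: taken
$t5=(-25)-10=-35
$t5=(-35)-15=-50
$t2=3+1=4
cmp $t2, 5  (cmp 4,5)
blt again: taken
$t5=(-50)-10=-60
$t5=(-60)-15=-75
$t2=4+1=5
cmp $t2, 5  (cmp 5,5)
blt again: not taken
halt.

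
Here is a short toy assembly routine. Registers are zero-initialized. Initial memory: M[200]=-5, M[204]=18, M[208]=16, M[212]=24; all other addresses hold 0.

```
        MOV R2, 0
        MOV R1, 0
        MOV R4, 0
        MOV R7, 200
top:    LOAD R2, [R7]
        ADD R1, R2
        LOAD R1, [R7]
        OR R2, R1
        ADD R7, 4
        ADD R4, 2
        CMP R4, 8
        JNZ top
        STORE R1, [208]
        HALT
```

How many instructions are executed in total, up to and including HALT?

38

R2=0
R1=0
R4=0
R7=200
R2=M[200]=-5
R1=0+(-5)=-5
R1=M[200]=-5
R2=(-5)|(-5)=-5
R7=200+4=204
R4=0+2=2
CMP R4, 8  (cmp 2,8)
JNZ top: taken
R2=M[204]=18
R1=(-5)+18=13
R1=M[204]=18
R2=18|18=18
R7=204+4=208
R4=2+2=4
CMP R4, 8  (cmp 4,8)
JNZ top: taken
R2=M[208]=16
R1=18+16=34
R1=M[208]=16
R2=16|16=16
R7=208+4=212
R4=4+2=6
CMP R4, 8  (cmp 6,8)
JNZ top: taken
R2=M[212]=24
R1=16+24=40
R1=M[212]=24
R2=24|24=24
R7=212+4=216
R4=6+2=8
CMP R4, 8  (cmp 8,8)
JNZ top: not taken
STORE R1, [208] → M[208]=24
halt.
Total executed instructions: 38.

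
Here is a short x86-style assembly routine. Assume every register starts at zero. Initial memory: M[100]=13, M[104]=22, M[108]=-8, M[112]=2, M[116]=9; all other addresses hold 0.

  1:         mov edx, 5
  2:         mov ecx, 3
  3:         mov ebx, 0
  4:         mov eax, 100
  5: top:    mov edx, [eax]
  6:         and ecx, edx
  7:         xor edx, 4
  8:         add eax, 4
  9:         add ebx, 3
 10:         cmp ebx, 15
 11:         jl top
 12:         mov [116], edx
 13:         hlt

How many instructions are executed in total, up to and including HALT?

41

after mov edx, 5: edx=5
after mov ecx, 3: ecx=3
after mov ebx, 0: ebx=0
after mov eax, 100: eax=100
after mov edx, [eax]: edx=M[100]=13
after and ecx, edx: ecx=3&13=1
after xor edx, 4: edx=13^4=9
after add eax, 4: eax=100+4=104
after add ebx, 3: ebx=0+3=3
cmp ebx, 15  (cmp 3,15)
jl top: taken
after mov edx, [eax]: edx=M[104]=22
after and ecx, edx: ecx=1&22=0
after xor edx, 4: edx=22^4=18
after add eax, 4: eax=104+4=108
after add ebx, 3: ebx=3+3=6
cmp ebx, 15  (cmp 6,15)
jl top: taken
after mov edx, [eax]: edx=M[108]=-8
after and ecx, edx: ecx=0&(-8)=0
after xor edx, 4: edx=(-8)^4=-4
after add eax, 4: eax=108+4=112
after add ebx, 3: ebx=6+3=9
cmp ebx, 15  (cmp 9,15)
jl top: taken
after mov edx, [eax]: edx=M[112]=2
after and ecx, edx: ecx=0&2=0
after xor edx, 4: edx=2^4=6
after add eax, 4: eax=112+4=116
after add ebx, 3: ebx=9+3=12
cmp ebx, 15  (cmp 12,15)
jl top: taken
after mov edx, [eax]: edx=M[116]=9
after and ecx, edx: ecx=0&9=0
after xor edx, 4: edx=9^4=13
after add eax, 4: eax=116+4=120
after add ebx, 3: ebx=12+3=15
cmp ebx, 15  (cmp 15,15)
jl top: not taken
mov [116], edx → M[116]=13
halt.
Total executed instructions: 41.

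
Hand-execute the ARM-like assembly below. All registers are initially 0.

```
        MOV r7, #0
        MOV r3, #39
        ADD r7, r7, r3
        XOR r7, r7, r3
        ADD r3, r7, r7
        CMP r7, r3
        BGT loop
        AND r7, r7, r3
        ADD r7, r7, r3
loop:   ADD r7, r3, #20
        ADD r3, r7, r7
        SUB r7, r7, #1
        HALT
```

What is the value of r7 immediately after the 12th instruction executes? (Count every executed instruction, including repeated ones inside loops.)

after MOV r7, #0: r7=0
after MOV r3, #39: r3=39
after ADD r7, r7, r3: r7=0+39=39
after XOR r7, r7, r3: r7=39^39=0
after ADD r3, r7, r7: r3=0+0=0
CMP r7, r3  (cmp 0,0)
BGT loop: not taken
after AND r7, r7, r3: r7=0&0=0
after ADD r7, r7, r3: r7=0+0=0
after ADD r7, r3, #20: r7=0+20=20
after ADD r3, r7, r7: r3=20+20=40
after SUB r7, r7, #1: r7=20-1=19
After step 12: r7 = 19.

19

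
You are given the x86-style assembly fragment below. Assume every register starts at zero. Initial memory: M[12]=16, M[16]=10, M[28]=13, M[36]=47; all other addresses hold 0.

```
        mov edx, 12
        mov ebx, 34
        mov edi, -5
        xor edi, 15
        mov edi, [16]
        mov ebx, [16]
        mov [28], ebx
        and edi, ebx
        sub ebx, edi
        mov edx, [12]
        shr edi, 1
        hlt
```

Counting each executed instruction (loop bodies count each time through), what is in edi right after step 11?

after mov edx, 12: edx=12
after mov ebx, 34: ebx=34
after mov edi, -5: edi=-5
after xor edi, 15: edi=(-5)^15=-12
after mov edi, [16]: edi=M[16]=10
after mov ebx, [16]: ebx=M[16]=10
mov [28], ebx → M[28]=10
after and edi, ebx: edi=10&10=10
after sub ebx, edi: ebx=10-10=0
after mov edx, [12]: edx=M[12]=16
after shr edi, 1: edi=10>>1=5
After step 11: edi = 5.

5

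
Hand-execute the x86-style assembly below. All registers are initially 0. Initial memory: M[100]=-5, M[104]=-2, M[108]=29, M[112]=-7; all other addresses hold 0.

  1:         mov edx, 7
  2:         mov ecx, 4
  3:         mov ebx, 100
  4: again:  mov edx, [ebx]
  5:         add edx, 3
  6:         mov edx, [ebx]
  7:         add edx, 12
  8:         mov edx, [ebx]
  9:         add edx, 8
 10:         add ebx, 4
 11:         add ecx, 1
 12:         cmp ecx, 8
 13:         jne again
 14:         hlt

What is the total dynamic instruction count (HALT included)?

after mov edx, 7: edx=7
after mov ecx, 4: ecx=4
after mov ebx, 100: ebx=100
after mov edx, [ebx]: edx=M[100]=-5
after add edx, 3: edx=(-5)+3=-2
after mov edx, [ebx]: edx=M[100]=-5
after add edx, 12: edx=(-5)+12=7
after mov edx, [ebx]: edx=M[100]=-5
after add edx, 8: edx=(-5)+8=3
after add ebx, 4: ebx=100+4=104
after add ecx, 1: ecx=4+1=5
cmp ecx, 8  (cmp 5,8)
jne again: taken
after mov edx, [ebx]: edx=M[104]=-2
after add edx, 3: edx=(-2)+3=1
after mov edx, [ebx]: edx=M[104]=-2
after add edx, 12: edx=(-2)+12=10
after mov edx, [ebx]: edx=M[104]=-2
after add edx, 8: edx=(-2)+8=6
after add ebx, 4: ebx=104+4=108
after add ecx, 1: ecx=5+1=6
cmp ecx, 8  (cmp 6,8)
jne again: taken
after mov edx, [ebx]: edx=M[108]=29
after add edx, 3: edx=29+3=32
after mov edx, [ebx]: edx=M[108]=29
after add edx, 12: edx=29+12=41
after mov edx, [ebx]: edx=M[108]=29
after add edx, 8: edx=29+8=37
after add ebx, 4: ebx=108+4=112
after add ecx, 1: ecx=6+1=7
cmp ecx, 8  (cmp 7,8)
jne again: taken
after mov edx, [ebx]: edx=M[112]=-7
after add edx, 3: edx=(-7)+3=-4
after mov edx, [ebx]: edx=M[112]=-7
after add edx, 12: edx=(-7)+12=5
after mov edx, [ebx]: edx=M[112]=-7
after add edx, 8: edx=(-7)+8=1
after add ebx, 4: ebx=112+4=116
after add ecx, 1: ecx=7+1=8
cmp ecx, 8  (cmp 8,8)
jne again: not taken
halt.
Total executed instructions: 44.

44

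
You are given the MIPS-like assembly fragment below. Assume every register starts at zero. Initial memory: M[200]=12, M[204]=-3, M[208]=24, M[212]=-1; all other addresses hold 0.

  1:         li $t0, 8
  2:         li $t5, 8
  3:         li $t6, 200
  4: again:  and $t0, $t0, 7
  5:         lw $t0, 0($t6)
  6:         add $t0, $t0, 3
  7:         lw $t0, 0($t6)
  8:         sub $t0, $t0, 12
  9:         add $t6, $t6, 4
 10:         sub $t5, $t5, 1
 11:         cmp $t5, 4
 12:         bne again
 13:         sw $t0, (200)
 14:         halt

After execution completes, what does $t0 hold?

-13

li $t0, 8 → $t0=8
li $t5, 8 → $t5=8
li $t6, 200 → $t6=200
and $t0, $t0, 7 → $t0=8&7=0
lw $t0, 0($t6) → $t0=M[200]=12
add $t0, $t0, 3 → $t0=12+3=15
lw $t0, 0($t6) → $t0=M[200]=12
sub $t0, $t0, 12 → $t0=12-12=0
add $t6, $t6, 4 → $t6=200+4=204
sub $t5, $t5, 1 → $t5=8-1=7
cmp $t5, 4  (cmp 7,4)
bne again: taken
and $t0, $t0, 7 → $t0=0&7=0
lw $t0, 0($t6) → $t0=M[204]=-3
add $t0, $t0, 3 → $t0=(-3)+3=0
lw $t0, 0($t6) → $t0=M[204]=-3
sub $t0, $t0, 12 → $t0=(-3)-12=-15
add $t6, $t6, 4 → $t6=204+4=208
sub $t5, $t5, 1 → $t5=7-1=6
cmp $t5, 4  (cmp 6,4)
bne again: taken
and $t0, $t0, 7 → $t0=(-15)&7=1
lw $t0, 0($t6) → $t0=M[208]=24
add $t0, $t0, 3 → $t0=24+3=27
lw $t0, 0($t6) → $t0=M[208]=24
sub $t0, $t0, 12 → $t0=24-12=12
add $t6, $t6, 4 → $t6=208+4=212
sub $t5, $t5, 1 → $t5=6-1=5
cmp $t5, 4  (cmp 5,4)
bne again: taken
and $t0, $t0, 7 → $t0=12&7=4
lw $t0, 0($t6) → $t0=M[212]=-1
add $t0, $t0, 3 → $t0=(-1)+3=2
lw $t0, 0($t6) → $t0=M[212]=-1
sub $t0, $t0, 12 → $t0=(-1)-12=-13
add $t6, $t6, 4 → $t6=212+4=216
sub $t5, $t5, 1 → $t5=5-1=4
cmp $t5, 4  (cmp 4,4)
bne again: not taken
sw $t0, (200) → M[200]=-13
halt.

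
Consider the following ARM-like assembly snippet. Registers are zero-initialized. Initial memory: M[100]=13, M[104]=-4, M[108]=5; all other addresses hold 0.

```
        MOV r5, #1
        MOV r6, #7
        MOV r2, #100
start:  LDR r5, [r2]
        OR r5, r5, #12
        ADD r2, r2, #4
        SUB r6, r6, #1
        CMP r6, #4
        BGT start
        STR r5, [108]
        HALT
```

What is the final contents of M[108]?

r5=1
r6=7
r2=100
r5=M[100]=13
r5=13|12=13
r2=100+4=104
r6=7-1=6
CMP r6, #4  (cmp 6,4)
BGT start: taken
r5=M[104]=-4
r5=(-4)|12=-4
r2=104+4=108
r6=6-1=5
CMP r6, #4  (cmp 5,4)
BGT start: taken
r5=M[108]=5
r5=5|12=13
r2=108+4=112
r6=5-1=4
CMP r6, #4  (cmp 4,4)
BGT start: not taken
STR r5, [108] → M[108]=13
halt.

13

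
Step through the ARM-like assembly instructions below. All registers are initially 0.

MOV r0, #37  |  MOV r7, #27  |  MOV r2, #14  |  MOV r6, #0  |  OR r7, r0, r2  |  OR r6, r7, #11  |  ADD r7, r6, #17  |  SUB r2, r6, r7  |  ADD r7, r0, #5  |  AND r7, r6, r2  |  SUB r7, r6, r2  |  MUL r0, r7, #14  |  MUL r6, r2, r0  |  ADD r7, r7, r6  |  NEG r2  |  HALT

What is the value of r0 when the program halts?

MOV r0, #37 → r0=37
MOV r7, #27 → r7=27
MOV r2, #14 → r2=14
MOV r6, #0 → r6=0
OR r7, r0, r2 → r7=37|14=47
OR r6, r7, #11 → r6=47|11=47
ADD r7, r6, #17 → r7=47+17=64
SUB r2, r6, r7 → r2=47-64=-17
ADD r7, r0, #5 → r7=37+5=42
AND r7, r6, r2 → r7=47&(-17)=47
SUB r7, r6, r2 → r7=47-(-17)=64
MUL r0, r7, #14 → r0=64*14=896
MUL r6, r2, r0 → r6=(-17)*896=-15232
ADD r7, r7, r6 → r7=64+(-15232)=-15168
NEG r2 → r2=-(-17)=17
halt.

896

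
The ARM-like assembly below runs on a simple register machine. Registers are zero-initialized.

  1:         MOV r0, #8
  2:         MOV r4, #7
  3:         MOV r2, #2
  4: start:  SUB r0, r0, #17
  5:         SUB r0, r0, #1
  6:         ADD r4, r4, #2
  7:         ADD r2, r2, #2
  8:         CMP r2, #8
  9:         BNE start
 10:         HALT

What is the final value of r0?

MOV r0, #8 → r0=8
MOV r4, #7 → r4=7
MOV r2, #2 → r2=2
SUB r0, r0, #17 → r0=8-17=-9
SUB r0, r0, #1 → r0=(-9)-1=-10
ADD r4, r4, #2 → r4=7+2=9
ADD r2, r2, #2 → r2=2+2=4
CMP r2, #8  (cmp 4,8)
BNE start: taken
SUB r0, r0, #17 → r0=(-10)-17=-27
SUB r0, r0, #1 → r0=(-27)-1=-28
ADD r4, r4, #2 → r4=9+2=11
ADD r2, r2, #2 → r2=4+2=6
CMP r2, #8  (cmp 6,8)
BNE start: taken
SUB r0, r0, #17 → r0=(-28)-17=-45
SUB r0, r0, #1 → r0=(-45)-1=-46
ADD r4, r4, #2 → r4=11+2=13
ADD r2, r2, #2 → r2=6+2=8
CMP r2, #8  (cmp 8,8)
BNE start: not taken
halt.

-46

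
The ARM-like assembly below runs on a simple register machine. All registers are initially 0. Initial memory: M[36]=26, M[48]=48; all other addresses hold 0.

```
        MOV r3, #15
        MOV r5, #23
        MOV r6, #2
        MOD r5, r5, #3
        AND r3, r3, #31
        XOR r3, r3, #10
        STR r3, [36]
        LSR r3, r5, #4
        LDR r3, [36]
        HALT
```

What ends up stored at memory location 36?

MOV r3, #15 → r3=15
MOV r5, #23 → r5=23
MOV r6, #2 → r6=2
MOD r5, r5, #3 → r5=23%3=2
AND r3, r3, #31 → r3=15&31=15
XOR r3, r3, #10 → r3=15^10=5
STR r3, [36] → M[36]=5
LSR r3, r5, #4 → r3=2>>4=0
LDR r3, [36] → r3=M[36]=5
halt.

5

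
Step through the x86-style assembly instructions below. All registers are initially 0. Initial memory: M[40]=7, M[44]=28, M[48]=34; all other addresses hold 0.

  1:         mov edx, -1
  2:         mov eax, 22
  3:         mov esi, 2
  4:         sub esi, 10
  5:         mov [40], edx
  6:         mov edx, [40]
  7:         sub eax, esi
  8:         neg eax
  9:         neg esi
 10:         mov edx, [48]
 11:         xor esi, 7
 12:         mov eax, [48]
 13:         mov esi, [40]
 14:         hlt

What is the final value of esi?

mov edx, -1 → edx=-1
mov eax, 22 → eax=22
mov esi, 2 → esi=2
sub esi, 10 → esi=2-10=-8
mov [40], edx → M[40]=-1
mov edx, [40] → edx=M[40]=-1
sub eax, esi → eax=22-(-8)=30
neg eax → eax=-(30)=-30
neg esi → esi=-(-8)=8
mov edx, [48] → edx=M[48]=34
xor esi, 7 → esi=8^7=15
mov eax, [48] → eax=M[48]=34
mov esi, [40] → esi=M[40]=-1
halt.

-1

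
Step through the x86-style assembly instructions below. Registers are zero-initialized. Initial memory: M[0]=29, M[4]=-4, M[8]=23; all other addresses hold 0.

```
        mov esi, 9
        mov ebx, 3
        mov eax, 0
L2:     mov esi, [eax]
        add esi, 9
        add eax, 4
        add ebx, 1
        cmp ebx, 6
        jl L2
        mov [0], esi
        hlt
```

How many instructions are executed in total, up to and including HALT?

after mov esi, 9: esi=9
after mov ebx, 3: ebx=3
after mov eax, 0: eax=0
after mov esi, [eax]: esi=M[0]=29
after add esi, 9: esi=29+9=38
after add eax, 4: eax=0+4=4
after add ebx, 1: ebx=3+1=4
cmp ebx, 6  (cmp 4,6)
jl L2: taken
after mov esi, [eax]: esi=M[4]=-4
after add esi, 9: esi=(-4)+9=5
after add eax, 4: eax=4+4=8
after add ebx, 1: ebx=4+1=5
cmp ebx, 6  (cmp 5,6)
jl L2: taken
after mov esi, [eax]: esi=M[8]=23
after add esi, 9: esi=23+9=32
after add eax, 4: eax=8+4=12
after add ebx, 1: ebx=5+1=6
cmp ebx, 6  (cmp 6,6)
jl L2: not taken
mov [0], esi → M[0]=32
halt.
Total executed instructions: 23.

23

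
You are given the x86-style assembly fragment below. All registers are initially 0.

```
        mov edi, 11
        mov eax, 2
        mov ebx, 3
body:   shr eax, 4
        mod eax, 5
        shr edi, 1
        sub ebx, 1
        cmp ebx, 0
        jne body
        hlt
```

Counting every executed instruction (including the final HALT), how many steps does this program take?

22

edi=11
eax=2
ebx=3
eax=2>>4=0
eax=0%5=0
edi=11>>1=5
ebx=3-1=2
cmp ebx, 0  (cmp 2,0)
jne body: taken
eax=0>>4=0
eax=0%5=0
edi=5>>1=2
ebx=2-1=1
cmp ebx, 0  (cmp 1,0)
jne body: taken
eax=0>>4=0
eax=0%5=0
edi=2>>1=1
ebx=1-1=0
cmp ebx, 0  (cmp 0,0)
jne body: not taken
halt.
Total executed instructions: 22.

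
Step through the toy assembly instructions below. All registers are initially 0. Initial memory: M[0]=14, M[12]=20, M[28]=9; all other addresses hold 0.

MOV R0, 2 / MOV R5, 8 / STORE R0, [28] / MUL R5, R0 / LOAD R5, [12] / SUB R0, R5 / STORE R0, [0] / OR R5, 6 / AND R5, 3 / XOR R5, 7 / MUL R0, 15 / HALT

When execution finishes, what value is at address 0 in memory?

-18

MOV R0, 2 → R0=2
MOV R5, 8 → R5=8
STORE R0, [28] → M[28]=2
MUL R5, R0 → R5=8*2=16
LOAD R5, [12] → R5=M[12]=20
SUB R0, R5 → R0=2-20=-18
STORE R0, [0] → M[0]=-18
OR R5, 6 → R5=20|6=22
AND R5, 3 → R5=22&3=2
XOR R5, 7 → R5=2^7=5
MUL R0, 15 → R0=(-18)*15=-270
halt.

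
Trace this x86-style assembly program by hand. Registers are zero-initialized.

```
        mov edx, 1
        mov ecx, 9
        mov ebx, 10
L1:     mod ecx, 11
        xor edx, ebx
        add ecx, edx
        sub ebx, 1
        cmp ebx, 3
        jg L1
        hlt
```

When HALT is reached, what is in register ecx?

14

edx=1
ecx=9
ebx=10
ecx=9%11=9
edx=1^10=11
ecx=9+11=20
ebx=10-1=9
cmp ebx, 3  (cmp 9,3)
jg L1: taken
ecx=20%11=9
edx=11^9=2
ecx=9+2=11
ebx=9-1=8
cmp ebx, 3  (cmp 8,3)
jg L1: taken
ecx=11%11=0
edx=2^8=10
ecx=0+10=10
ebx=8-1=7
cmp ebx, 3  (cmp 7,3)
jg L1: taken
ecx=10%11=10
edx=10^7=13
ecx=10+13=23
ebx=7-1=6
cmp ebx, 3  (cmp 6,3)
jg L1: taken
ecx=23%11=1
edx=13^6=11
ecx=1+11=12
ebx=6-1=5
cmp ebx, 3  (cmp 5,3)
jg L1: taken
ecx=12%11=1
edx=11^5=14
ecx=1+14=15
ebx=5-1=4
cmp ebx, 3  (cmp 4,3)
jg L1: taken
ecx=15%11=4
edx=14^4=10
ecx=4+10=14
ebx=4-1=3
cmp ebx, 3  (cmp 3,3)
jg L1: not taken
halt.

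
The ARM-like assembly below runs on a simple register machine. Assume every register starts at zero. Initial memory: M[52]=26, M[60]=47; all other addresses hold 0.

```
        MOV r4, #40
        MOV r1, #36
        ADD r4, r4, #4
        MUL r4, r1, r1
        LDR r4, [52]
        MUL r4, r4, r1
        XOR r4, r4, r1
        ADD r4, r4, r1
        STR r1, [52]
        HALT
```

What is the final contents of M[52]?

MOV r4, #40 → r4=40
MOV r1, #36 → r1=36
ADD r4, r4, #4 → r4=40+4=44
MUL r4, r1, r1 → r4=36*36=1296
LDR r4, [52] → r4=M[52]=26
MUL r4, r4, r1 → r4=26*36=936
XOR r4, r4, r1 → r4=936^36=908
ADD r4, r4, r1 → r4=908+36=944
STR r1, [52] → M[52]=36
halt.

36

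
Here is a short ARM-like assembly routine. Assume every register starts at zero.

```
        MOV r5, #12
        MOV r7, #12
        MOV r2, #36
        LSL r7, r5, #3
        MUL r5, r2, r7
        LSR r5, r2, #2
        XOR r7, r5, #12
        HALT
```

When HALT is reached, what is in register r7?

r5=12
r7=12
r2=36
r7=12<<3=96
r5=36*96=3456
r5=36>>2=9
r7=9^12=5
halt.

5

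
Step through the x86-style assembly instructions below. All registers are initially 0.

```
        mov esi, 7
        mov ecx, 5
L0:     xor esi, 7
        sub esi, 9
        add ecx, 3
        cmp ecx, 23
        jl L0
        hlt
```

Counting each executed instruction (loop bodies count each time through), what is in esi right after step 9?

-25

esi=7
ecx=5
esi=7^7=0
esi=0-9=-9
ecx=5+3=8
cmp ecx, 23  (cmp 8,23)
jl L0: taken
esi=(-9)^7=-16
esi=(-16)-9=-25
After step 9: esi = -25.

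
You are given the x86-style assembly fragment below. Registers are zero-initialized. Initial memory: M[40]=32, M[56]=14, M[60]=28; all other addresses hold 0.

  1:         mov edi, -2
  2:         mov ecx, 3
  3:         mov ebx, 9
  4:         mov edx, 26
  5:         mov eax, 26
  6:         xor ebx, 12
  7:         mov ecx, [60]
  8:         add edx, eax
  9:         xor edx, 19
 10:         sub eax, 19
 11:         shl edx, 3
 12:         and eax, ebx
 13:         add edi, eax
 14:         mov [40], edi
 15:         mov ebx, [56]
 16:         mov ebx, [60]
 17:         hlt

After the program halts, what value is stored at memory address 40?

3

edi=-2
ecx=3
ebx=9
edx=26
eax=26
ebx=9^12=5
ecx=M[60]=28
edx=26+26=52
edx=52^19=39
eax=26-19=7
edx=39<<3=312
eax=7&5=5
edi=(-2)+5=3
mov [40], edi → M[40]=3
ebx=M[56]=14
ebx=M[60]=28
halt.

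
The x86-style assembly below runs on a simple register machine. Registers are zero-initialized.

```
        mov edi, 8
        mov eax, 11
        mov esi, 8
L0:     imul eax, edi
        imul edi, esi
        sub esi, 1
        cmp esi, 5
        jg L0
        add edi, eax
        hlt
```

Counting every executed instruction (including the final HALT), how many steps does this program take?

20

edi=8
eax=11
esi=8
eax=11*8=88
edi=8*8=64
esi=8-1=7
cmp esi, 5  (cmp 7,5)
jg L0: taken
eax=88*64=5632
edi=64*7=448
esi=7-1=6
cmp esi, 5  (cmp 6,5)
jg L0: taken
eax=5632*448=2523136
edi=448*6=2688
esi=6-1=5
cmp esi, 5  (cmp 5,5)
jg L0: not taken
edi=2688+2523136=2525824
halt.
Total executed instructions: 20.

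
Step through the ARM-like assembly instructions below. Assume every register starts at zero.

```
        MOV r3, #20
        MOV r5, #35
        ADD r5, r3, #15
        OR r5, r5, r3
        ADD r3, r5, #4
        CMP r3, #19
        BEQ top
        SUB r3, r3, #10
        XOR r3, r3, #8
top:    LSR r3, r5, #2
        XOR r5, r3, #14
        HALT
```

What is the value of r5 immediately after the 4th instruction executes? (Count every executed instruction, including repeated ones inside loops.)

r3=20
r5=35
r5=20+15=35
r5=35|20=55
After step 4: r5 = 55.

55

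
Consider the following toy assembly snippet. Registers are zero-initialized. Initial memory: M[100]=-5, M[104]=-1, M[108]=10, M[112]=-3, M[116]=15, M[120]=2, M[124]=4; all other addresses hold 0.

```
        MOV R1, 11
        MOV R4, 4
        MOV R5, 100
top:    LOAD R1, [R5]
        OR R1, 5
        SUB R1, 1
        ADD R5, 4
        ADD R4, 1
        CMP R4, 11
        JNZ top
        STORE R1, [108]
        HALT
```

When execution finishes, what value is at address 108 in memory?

after MOV R1, 11: R1=11
after MOV R4, 4: R4=4
after MOV R5, 100: R5=100
after LOAD R1, [R5]: R1=M[100]=-5
after OR R1, 5: R1=(-5)|5=-1
after SUB R1, 1: R1=(-1)-1=-2
after ADD R5, 4: R5=100+4=104
after ADD R4, 1: R4=4+1=5
CMP R4, 11  (cmp 5,11)
JNZ top: taken
after LOAD R1, [R5]: R1=M[104]=-1
after OR R1, 5: R1=(-1)|5=-1
after SUB R1, 1: R1=(-1)-1=-2
after ADD R5, 4: R5=104+4=108
after ADD R4, 1: R4=5+1=6
CMP R4, 11  (cmp 6,11)
JNZ top: taken
after LOAD R1, [R5]: R1=M[108]=10
after OR R1, 5: R1=10|5=15
after SUB R1, 1: R1=15-1=14
after ADD R5, 4: R5=108+4=112
after ADD R4, 1: R4=6+1=7
CMP R4, 11  (cmp 7,11)
JNZ top: taken
after LOAD R1, [R5]: R1=M[112]=-3
after OR R1, 5: R1=(-3)|5=-3
after SUB R1, 1: R1=(-3)-1=-4
after ADD R5, 4: R5=112+4=116
after ADD R4, 1: R4=7+1=8
CMP R4, 11  (cmp 8,11)
JNZ top: taken
after LOAD R1, [R5]: R1=M[116]=15
after OR R1, 5: R1=15|5=15
after SUB R1, 1: R1=15-1=14
after ADD R5, 4: R5=116+4=120
after ADD R4, 1: R4=8+1=9
CMP R4, 11  (cmp 9,11)
JNZ top: taken
after LOAD R1, [R5]: R1=M[120]=2
after OR R1, 5: R1=2|5=7
after SUB R1, 1: R1=7-1=6
after ADD R5, 4: R5=120+4=124
after ADD R4, 1: R4=9+1=10
CMP R4, 11  (cmp 10,11)
JNZ top: taken
after LOAD R1, [R5]: R1=M[124]=4
after OR R1, 5: R1=4|5=5
after SUB R1, 1: R1=5-1=4
after ADD R5, 4: R5=124+4=128
after ADD R4, 1: R4=10+1=11
CMP R4, 11  (cmp 11,11)
JNZ top: not taken
STORE R1, [108] → M[108]=4
halt.

4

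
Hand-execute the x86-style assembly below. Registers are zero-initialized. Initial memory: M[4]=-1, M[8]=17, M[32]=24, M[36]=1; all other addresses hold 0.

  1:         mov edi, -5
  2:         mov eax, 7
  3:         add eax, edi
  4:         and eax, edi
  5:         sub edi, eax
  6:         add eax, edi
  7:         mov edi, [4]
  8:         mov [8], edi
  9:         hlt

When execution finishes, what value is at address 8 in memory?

-1

mov edi, -5 → edi=-5
mov eax, 7 → eax=7
add eax, edi → eax=7+(-5)=2
and eax, edi → eax=2&(-5)=2
sub edi, eax → edi=(-5)-2=-7
add eax, edi → eax=2+(-7)=-5
mov edi, [4] → edi=M[4]=-1
mov [8], edi → M[8]=-1
halt.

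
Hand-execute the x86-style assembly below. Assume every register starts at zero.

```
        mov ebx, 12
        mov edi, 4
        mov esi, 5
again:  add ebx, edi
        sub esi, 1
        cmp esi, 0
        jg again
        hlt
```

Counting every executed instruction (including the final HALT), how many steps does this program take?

24

after mov ebx, 12: ebx=12
after mov edi, 4: edi=4
after mov esi, 5: esi=5
after add ebx, edi: ebx=12+4=16
after sub esi, 1: esi=5-1=4
cmp esi, 0  (cmp 4,0)
jg again: taken
after add ebx, edi: ebx=16+4=20
after sub esi, 1: esi=4-1=3
cmp esi, 0  (cmp 3,0)
jg again: taken
after add ebx, edi: ebx=20+4=24
after sub esi, 1: esi=3-1=2
cmp esi, 0  (cmp 2,0)
jg again: taken
after add ebx, edi: ebx=24+4=28
after sub esi, 1: esi=2-1=1
cmp esi, 0  (cmp 1,0)
jg again: taken
after add ebx, edi: ebx=28+4=32
after sub esi, 1: esi=1-1=0
cmp esi, 0  (cmp 0,0)
jg again: not taken
halt.
Total executed instructions: 24.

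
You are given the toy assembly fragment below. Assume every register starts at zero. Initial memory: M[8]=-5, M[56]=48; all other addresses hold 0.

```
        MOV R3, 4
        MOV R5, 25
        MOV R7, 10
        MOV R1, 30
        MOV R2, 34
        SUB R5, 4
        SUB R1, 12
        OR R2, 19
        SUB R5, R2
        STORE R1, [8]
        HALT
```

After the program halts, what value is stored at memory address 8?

MOV R3, 4 → R3=4
MOV R5, 25 → R5=25
MOV R7, 10 → R7=10
MOV R1, 30 → R1=30
MOV R2, 34 → R2=34
SUB R5, 4 → R5=25-4=21
SUB R1, 12 → R1=30-12=18
OR R2, 19 → R2=34|19=51
SUB R5, R2 → R5=21-51=-30
STORE R1, [8] → M[8]=18
halt.

18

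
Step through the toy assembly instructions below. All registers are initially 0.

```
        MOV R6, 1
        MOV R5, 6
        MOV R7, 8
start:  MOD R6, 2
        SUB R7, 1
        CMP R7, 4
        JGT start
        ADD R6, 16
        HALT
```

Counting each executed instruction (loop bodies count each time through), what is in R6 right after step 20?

MOV R6, 1 → R6=1
MOV R5, 6 → R5=6
MOV R7, 8 → R7=8
MOD R6, 2 → R6=1%2=1
SUB R7, 1 → R7=8-1=7
CMP R7, 4  (cmp 7,4)
JGT start: taken
MOD R6, 2 → R6=1%2=1
SUB R7, 1 → R7=7-1=6
CMP R7, 4  (cmp 6,4)
JGT start: taken
MOD R6, 2 → R6=1%2=1
SUB R7, 1 → R7=6-1=5
CMP R7, 4  (cmp 5,4)
JGT start: taken
MOD R6, 2 → R6=1%2=1
SUB R7, 1 → R7=5-1=4
CMP R7, 4  (cmp 4,4)
JGT start: not taken
ADD R6, 16 → R6=1+16=17
After step 20: R6 = 17.

17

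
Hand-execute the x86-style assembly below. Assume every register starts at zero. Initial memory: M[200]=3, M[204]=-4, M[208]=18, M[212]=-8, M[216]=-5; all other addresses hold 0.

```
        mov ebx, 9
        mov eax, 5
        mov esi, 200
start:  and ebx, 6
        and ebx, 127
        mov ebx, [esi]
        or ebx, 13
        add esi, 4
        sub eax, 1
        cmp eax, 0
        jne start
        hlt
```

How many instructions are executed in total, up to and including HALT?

after mov ebx, 9: ebx=9
after mov eax, 5: eax=5
after mov esi, 200: esi=200
after and ebx, 6: ebx=9&6=0
after and ebx, 127: ebx=0&127=0
after mov ebx, [esi]: ebx=M[200]=3
after or ebx, 13: ebx=3|13=15
after add esi, 4: esi=200+4=204
after sub eax, 1: eax=5-1=4
cmp eax, 0  (cmp 4,0)
jne start: taken
after and ebx, 6: ebx=15&6=6
after and ebx, 127: ebx=6&127=6
after mov ebx, [esi]: ebx=M[204]=-4
after or ebx, 13: ebx=(-4)|13=-3
after add esi, 4: esi=204+4=208
after sub eax, 1: eax=4-1=3
cmp eax, 0  (cmp 3,0)
jne start: taken
after and ebx, 6: ebx=(-3)&6=4
after and ebx, 127: ebx=4&127=4
after mov ebx, [esi]: ebx=M[208]=18
after or ebx, 13: ebx=18|13=31
after add esi, 4: esi=208+4=212
after sub eax, 1: eax=3-1=2
cmp eax, 0  (cmp 2,0)
jne start: taken
after and ebx, 6: ebx=31&6=6
after and ebx, 127: ebx=6&127=6
after mov ebx, [esi]: ebx=M[212]=-8
after or ebx, 13: ebx=(-8)|13=-3
after add esi, 4: esi=212+4=216
after sub eax, 1: eax=2-1=1
cmp eax, 0  (cmp 1,0)
jne start: taken
after and ebx, 6: ebx=(-3)&6=4
after and ebx, 127: ebx=4&127=4
after mov ebx, [esi]: ebx=M[216]=-5
after or ebx, 13: ebx=(-5)|13=-1
after add esi, 4: esi=216+4=220
after sub eax, 1: eax=1-1=0
cmp eax, 0  (cmp 0,0)
jne start: not taken
halt.
Total executed instructions: 44.

44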